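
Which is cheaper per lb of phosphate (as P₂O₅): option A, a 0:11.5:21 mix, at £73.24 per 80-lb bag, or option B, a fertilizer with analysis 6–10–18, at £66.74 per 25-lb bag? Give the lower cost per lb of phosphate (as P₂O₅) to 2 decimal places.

option A: P₂O₅ per bag = 80 × 11.5% = 9.2 lb; cost = 73.24 / 9.2 = £7.9609/lb P₂O₅.
option B: P₂O₅ per bag = 25 × 10% = 2.5 lb; cost = 66.74 / 2.5 = £26.6960/lb P₂O₅.
option A is cheaper.

£7.96 per lb P₂O₅ (option A)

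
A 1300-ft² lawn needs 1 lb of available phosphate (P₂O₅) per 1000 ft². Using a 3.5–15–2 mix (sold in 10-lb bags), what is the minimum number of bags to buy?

Product per 1000 ft² = 1 / 15% = 6.66667 lb.
Total product = 6.66667 × 1300 / 1000 = 8.66667 lb.
Bags = ⌈8.66667 / 10⌉ = 1.

1 bags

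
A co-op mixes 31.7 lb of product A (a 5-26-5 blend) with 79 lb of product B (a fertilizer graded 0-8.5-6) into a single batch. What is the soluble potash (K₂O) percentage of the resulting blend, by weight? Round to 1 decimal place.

5.7% K₂O

Total mass = 31.7 + 79 = 110.7 lb.
K₂O mass = 5%×31.7 + 6%×79 = 6.325 lb.
% K₂O = 6.325 / 110.7 = 5.71364%.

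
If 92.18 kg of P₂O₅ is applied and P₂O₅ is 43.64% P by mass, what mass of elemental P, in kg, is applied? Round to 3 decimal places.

40.227 kg P

P = 92.18 × 0.4364 = 40.2274 kg.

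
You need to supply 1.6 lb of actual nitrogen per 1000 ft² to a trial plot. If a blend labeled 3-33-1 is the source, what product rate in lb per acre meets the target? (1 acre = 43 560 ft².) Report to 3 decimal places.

Product per 1000 ft² = 1.6 / 3% = 53.3333 lb.
Convert to per acre: 53.3333 × 43.56 = 2323.2 lb.

2323.200 lb of product per acre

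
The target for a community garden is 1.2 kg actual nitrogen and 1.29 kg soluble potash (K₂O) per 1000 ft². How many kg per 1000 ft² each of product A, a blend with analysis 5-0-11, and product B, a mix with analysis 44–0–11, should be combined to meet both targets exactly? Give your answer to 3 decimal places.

10.154 kg product A, 1.573 kg product B

With a, b = kg per 1000 ft² of product A and product B:
N: 0.05·a + 0.44·b = 1.2
K₂O: 0.11·a + 0.11·b = 1.29
Eliminate a: (row1) − 0.05/0.11·(row2) → 0.39·b = 0.613636, so b = 1.57343.
Back-substitute: a = (1.2 − 0.44·1.57343) / 0.05 = 10.1538.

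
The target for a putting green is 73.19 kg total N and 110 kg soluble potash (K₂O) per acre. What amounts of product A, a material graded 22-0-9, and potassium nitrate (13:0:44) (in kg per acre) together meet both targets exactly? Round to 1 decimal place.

With a, b = kg per acre of product A and potassium nitrate:
N: 0.22·a + 0.13·b = 73.19
K₂O: 0.09·a + 0.44·b = 110
From row1: a = (73.19 − 0.13·b) / 0.22.
Into row2: 0.09·(73.19 − 0.13·b)/0.22 + 0.44·b = 110 → b = 206.967, a = 210.383.

210.4 kg product A, 207.0 kg potassium nitrate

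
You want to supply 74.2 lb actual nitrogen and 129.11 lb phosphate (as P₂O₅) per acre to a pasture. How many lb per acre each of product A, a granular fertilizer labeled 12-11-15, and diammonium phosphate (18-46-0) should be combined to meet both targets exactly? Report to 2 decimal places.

Per-acre balance (a = product A, b = diammonium phosphate):
N: 0.12·a + 0.18·b = 74.2
P₂O₅: 0.11·a + 0.46·b = 129.11
From row1: a = (74.2 − 0.18·b) / 0.12.
Into row2: 0.11·(74.2 − 0.18·b)/0.12 + 0.46·b = 129.11 → b = 207.096, a = 307.689.

307.69 lb product A, 207.10 lb diammonium phosphate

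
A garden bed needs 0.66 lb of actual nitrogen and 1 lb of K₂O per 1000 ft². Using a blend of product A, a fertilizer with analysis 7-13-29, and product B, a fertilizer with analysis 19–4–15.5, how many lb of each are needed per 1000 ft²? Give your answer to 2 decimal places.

1.98 lb product A, 2.74 lb product B

With a, b = lb per 1000 ft² of product A and product B:
N: 0.07·a + 0.19·b = 0.66
K₂O: 0.29·a + 0.155·b = 1
Eliminate b: (row1) − 0.19/0.155·(row2) → -0.285484·a = -0.565806, so a = 1.98192.
Then b = (1 − 0.29·1.98192) / 0.155 = 2.7435.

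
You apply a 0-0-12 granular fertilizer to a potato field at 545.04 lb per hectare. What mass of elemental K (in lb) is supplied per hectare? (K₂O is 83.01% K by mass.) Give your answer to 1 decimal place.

54.3 lb K per hectare

K₂O per hectare = 545.04 × 12% = 65.4048 lb.
Elemental K = 65.4048 × 0.8301 = 54.2925 lb per hectare.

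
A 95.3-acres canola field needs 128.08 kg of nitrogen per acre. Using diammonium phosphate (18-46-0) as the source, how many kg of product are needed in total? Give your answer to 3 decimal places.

Product per acre = 128.08 / 18% = 711.556 kg.
Total product = 711.556 × 95.3 = 67811.2444 kg.

67811.244 kg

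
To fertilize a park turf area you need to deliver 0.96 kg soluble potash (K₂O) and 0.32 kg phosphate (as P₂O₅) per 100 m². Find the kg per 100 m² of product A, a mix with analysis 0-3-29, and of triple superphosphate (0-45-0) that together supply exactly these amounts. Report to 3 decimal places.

3.310 kg product A, 0.490 kg triple superphosphate

Let a = kg of product A, b = kg of triple superphosphate (per 100 m²).
K₂O: 0.29·a + 0·b = 0.96
P₂O₅: 0.03·a + 0.45·b = 0.32
From row1: a = (0.96 − 0·b) / 0.29.
Into row2: 0.03·(0.96 − 0·b)/0.29 + 0.45·b = 0.32 → b = 0.490421, a = 3.31034.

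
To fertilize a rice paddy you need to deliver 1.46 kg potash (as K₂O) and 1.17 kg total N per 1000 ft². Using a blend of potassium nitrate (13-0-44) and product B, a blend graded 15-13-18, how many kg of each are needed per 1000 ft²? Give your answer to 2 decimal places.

0.20 kg potassium nitrate, 7.63 kg product B

Per-1000 ft² balance (a = potassium nitrate, b = product B):
K₂O: 0.44·a + 0.18·b = 1.46
N: 0.13·a + 0.15·b = 1.17
Eliminate a: (row1) − 0.44/0.13·(row2) → -0.327692·b = -2.5, so b = 7.62911.
Back-substitute: a = (1.46 − 0.18·7.62911) / 0.44 = 0.197183.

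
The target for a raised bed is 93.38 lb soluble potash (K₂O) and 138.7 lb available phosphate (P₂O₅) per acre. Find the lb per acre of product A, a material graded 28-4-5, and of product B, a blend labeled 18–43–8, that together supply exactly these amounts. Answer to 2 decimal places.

1587.84 lb product A, 174.85 lb product B

Let a = lb of product A, b = lb of product B (per acre).
K₂O: 0.05·a + 0.08·b = 93.38
P₂O₅: 0.04·a + 0.43·b = 138.7
Solving simultaneously: a = 1587.836, b = 174.852.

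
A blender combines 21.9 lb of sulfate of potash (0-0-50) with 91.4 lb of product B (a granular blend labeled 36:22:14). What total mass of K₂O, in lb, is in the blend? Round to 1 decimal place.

23.7 lb K₂O

K₂O mass = 50%×21.9 + 14%×91.4 = 23.746 lb.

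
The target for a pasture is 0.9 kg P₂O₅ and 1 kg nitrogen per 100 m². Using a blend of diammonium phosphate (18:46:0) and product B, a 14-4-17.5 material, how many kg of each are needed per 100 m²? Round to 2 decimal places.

With a, b = kg per 100 m² of diammonium phosphate and product B:
P₂O₅: 0.46·a + 0.04·b = 0.9
N: 0.18·a + 0.14·b = 1
Solving simultaneously: a = 1.5035, b = 5.20979.

1.50 kg diammonium phosphate, 5.21 kg product B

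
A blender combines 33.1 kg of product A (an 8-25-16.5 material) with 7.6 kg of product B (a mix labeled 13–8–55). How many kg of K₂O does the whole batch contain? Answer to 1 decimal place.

K₂O mass = 16.5%×33.1 + 55%×7.6 = 9.6415 kg.

9.6 kg K₂O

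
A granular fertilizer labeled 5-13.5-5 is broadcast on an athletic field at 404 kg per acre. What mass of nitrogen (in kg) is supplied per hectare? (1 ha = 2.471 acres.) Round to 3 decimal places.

49.914 kg N per hectare

nitrogen per acre = 404 × 5% = 20.2 kg.
Convert to per hectare: 20.2 × 2.471 = 49.9142 kg.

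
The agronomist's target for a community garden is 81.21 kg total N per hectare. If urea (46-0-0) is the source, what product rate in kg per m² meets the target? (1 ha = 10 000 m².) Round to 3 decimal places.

0.018 kg of product per sq m

Product per hectare = 81.21 / 46% = 176.543 kg.
Convert to per m²: 176.543 × 0.0001 = 0.0176543 kg.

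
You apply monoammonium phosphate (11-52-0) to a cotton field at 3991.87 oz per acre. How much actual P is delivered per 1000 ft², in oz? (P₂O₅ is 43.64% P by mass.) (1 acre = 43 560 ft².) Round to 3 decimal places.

20.796 oz P per thousand sq ft

P₂O₅ per acre = 3991.87 × 52% = 2075.77 oz.
Elemental P = 2075.77 × 0.4364 = 905.867 oz per acre.
Convert to per 1000 ft²: 905.867 × 0.0229568 = 20.7958 oz.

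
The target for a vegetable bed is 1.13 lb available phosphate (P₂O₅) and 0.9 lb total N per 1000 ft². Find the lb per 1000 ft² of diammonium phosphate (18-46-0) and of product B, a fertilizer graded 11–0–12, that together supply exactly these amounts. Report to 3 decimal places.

2.457 lb diammonium phosphate, 4.162 lb product B

Let a = lb of diammonium phosphate, b = lb of product B (per 1000 ft²).
P₂O₅: 0.46·a + 0·b = 1.13
N: 0.18·a + 0.11·b = 0.9
Solving simultaneously: a = 2.45652, b = 4.16206.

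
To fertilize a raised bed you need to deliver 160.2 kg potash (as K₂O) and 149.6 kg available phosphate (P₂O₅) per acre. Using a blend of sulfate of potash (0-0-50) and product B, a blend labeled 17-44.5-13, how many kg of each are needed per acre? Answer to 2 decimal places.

232.99 kg sulfate of potash, 336.18 kg product B

With a, b = kg per acre of sulfate of potash and product B:
K₂O: 0.5·a + 0.13·b = 160.2
P₂O₅: 0·a + 0.445·b = 149.6
Solving simultaneously: a = 232.993, b = 336.1798.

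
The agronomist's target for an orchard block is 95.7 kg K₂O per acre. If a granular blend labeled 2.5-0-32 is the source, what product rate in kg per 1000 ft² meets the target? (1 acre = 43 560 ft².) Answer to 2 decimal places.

6.87 kg of product per thousand sq ft

Product per acre = 95.7 / 32% = 299.062 kg.
Convert to per 1000 ft²: 299.062 × 0.0229568 = 6.86553 kg.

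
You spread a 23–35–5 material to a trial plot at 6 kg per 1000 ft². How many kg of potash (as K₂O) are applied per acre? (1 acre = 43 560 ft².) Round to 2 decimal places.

13.07 kg K₂O per acre

K₂O per 1000 ft² = 6 × 5% = 0.3 kg.
Convert to per acre: 0.3 × 43.56 = 13.068 kg.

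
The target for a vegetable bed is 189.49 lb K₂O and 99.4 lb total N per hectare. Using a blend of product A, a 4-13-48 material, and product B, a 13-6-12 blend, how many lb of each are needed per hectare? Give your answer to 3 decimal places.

Let a = lb of product A, b = lb of product B (per hectare).
K₂O: 0.48·a + 0.12·b = 189.49
N: 0.04·a + 0.13·b = 99.4
Solving simultaneously: a = 220.5851, b = 696.7431.

220.585 lb product A, 696.743 lb product B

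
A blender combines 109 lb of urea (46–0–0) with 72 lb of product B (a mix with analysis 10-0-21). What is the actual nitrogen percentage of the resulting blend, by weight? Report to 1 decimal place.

Total mass = 109 + 72 = 181 lb.
N mass = 46%×109 + 10%×72 = 57.34 lb.
% N = 57.34 / 181 = 31.6796%.

31.7% N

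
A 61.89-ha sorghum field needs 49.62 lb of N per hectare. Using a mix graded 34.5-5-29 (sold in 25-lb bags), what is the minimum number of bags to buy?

Product per hectare = 49.62 / 34.5% = 143.826 lb.
Total product = 143.826 × 61.89 = 8901.4 lb.
Bags = ⌈8901.4 / 25⌉ = 357.

357 bags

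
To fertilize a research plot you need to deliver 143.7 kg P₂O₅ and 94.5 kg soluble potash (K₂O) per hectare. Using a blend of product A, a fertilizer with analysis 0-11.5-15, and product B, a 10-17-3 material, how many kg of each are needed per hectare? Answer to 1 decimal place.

With a, b = kg per hectare of product A and product B:
P₂O₅: 0.115·a + 0.17·b = 143.7
K₂O: 0.15·a + 0.03·b = 94.5
Eliminate a: (row1) − 0.115/0.15·(row2) → 0.147·b = 71.25, so b = 484.694.
Back-substitute: a = (143.7 − 0.17·484.694) / 0.115 = 533.061.

533.1 kg product A, 484.7 kg product B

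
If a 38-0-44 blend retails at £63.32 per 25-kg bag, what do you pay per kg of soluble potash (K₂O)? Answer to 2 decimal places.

£5.76 per kg K₂O

K₂O in bag = 25 × 44% = 11 kg.
Cost per kg K₂O = £63.32 / 11 = £5.7564.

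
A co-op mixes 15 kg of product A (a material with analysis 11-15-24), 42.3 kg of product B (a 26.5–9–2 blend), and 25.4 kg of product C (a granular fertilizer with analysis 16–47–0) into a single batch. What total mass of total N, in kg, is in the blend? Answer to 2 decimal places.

16.92 kg N

N mass = 11%×15 + 26.5%×42.3 + 16%×25.4 = 16.9235 kg.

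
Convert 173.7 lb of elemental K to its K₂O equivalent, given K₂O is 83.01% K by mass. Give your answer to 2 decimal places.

209.25 lb K₂O

K₂O = 173.7 / 0.8301 = 209.252 lb.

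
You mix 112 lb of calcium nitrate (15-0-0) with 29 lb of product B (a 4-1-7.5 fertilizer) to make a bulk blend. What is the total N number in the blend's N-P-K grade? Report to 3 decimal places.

12.738% N

Total mass = 112 + 29 = 141 lb.
N mass = 15%×112 + 4%×29 = 17.96 lb.
% N = 17.96 / 141 = 12.7376%.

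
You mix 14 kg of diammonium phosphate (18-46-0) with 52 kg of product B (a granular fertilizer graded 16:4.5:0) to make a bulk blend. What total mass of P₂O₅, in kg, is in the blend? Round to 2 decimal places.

8.78 kg P₂O₅

P₂O₅ mass = 46%×14 + 4.5%×52 = 8.78 kg.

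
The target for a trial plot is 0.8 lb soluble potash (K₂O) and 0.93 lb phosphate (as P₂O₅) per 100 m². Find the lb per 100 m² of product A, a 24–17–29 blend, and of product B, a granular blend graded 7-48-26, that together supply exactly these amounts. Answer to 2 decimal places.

Let a = lb of product A, b = lb of product B (per 100 m²).
K₂O: 0.29·a + 0.26·b = 0.8
P₂O₅: 0.17·a + 0.48·b = 0.93
Eliminate a: (row1) − 0.29/0.17·(row2) → -0.558824·b = -0.786471, so b = 1.40737.
Back-substitute: a = (0.8 − 0.26·1.40737) / 0.29 = 1.49684.

1.50 lb product A, 1.41 lb product B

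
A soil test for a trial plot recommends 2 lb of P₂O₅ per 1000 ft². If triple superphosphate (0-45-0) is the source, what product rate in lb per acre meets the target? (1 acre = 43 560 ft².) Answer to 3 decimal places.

Product per 1000 ft² = 2 / 45% = 4.44444 lb.
Convert to per acre: 4.44444 × 43.56 = 193.6 lb.

193.600 lb of product per acre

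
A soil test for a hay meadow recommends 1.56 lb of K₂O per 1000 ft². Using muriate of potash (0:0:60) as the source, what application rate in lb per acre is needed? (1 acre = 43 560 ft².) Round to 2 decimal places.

Product per 1000 ft² = 1.56 / 60% = 2.6 lb.
Convert to per acre: 2.6 × 43.56 = 113.256 lb.

113.26 lb of product per acre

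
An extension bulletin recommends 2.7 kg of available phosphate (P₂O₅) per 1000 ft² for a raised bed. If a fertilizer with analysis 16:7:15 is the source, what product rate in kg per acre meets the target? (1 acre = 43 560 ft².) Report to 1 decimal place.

Product per 1000 ft² = 2.7 / 7% = 38.5714 kg.
Convert to per acre: 38.5714 × 43.56 = 1680.17 kg.

1680.2 kg of product per acre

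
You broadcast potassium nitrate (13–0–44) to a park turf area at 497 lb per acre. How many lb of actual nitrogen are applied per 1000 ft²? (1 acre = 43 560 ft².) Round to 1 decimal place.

nitrogen per acre = 497 × 13% = 64.61 lb.
Convert to per 1000 ft²: 64.61 × 0.0229568 = 1.48324 lb.

1.5 lb N per thousand sq ft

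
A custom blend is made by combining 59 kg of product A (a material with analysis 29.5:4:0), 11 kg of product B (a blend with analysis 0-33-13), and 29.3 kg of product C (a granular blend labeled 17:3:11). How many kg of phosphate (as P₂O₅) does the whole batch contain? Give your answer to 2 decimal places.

P₂O₅ mass = 4%×59 + 33%×11 + 3%×29.3 = 6.869 kg.

6.87 kg P₂O₅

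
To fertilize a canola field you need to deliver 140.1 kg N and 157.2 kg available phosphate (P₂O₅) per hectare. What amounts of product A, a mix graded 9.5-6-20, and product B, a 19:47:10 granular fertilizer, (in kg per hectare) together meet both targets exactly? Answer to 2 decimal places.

With a, b = kg per hectare of product A and product B:
N: 0.095·a + 0.19·b = 140.1
P₂O₅: 0.06·a + 0.47·b = 157.2
From row1: a = (140.1 − 0.19·b) / 0.095.
Into row2: 0.06·(140.1 − 0.19·b)/0.095 + 0.47·b = 157.2 → b = 196.331, a = 1082.075.

1082.08 kg product A, 196.33 kg product B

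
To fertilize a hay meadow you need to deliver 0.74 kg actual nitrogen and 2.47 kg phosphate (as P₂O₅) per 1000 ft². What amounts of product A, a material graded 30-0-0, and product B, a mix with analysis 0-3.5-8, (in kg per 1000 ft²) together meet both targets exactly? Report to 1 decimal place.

2.5 kg product A, 70.6 kg product B

Per-1000 ft² balance (a = product A, b = product B):
N: 0.3·a + 0·b = 0.74
P₂O₅: 0·a + 0.035·b = 2.47
Solving simultaneously: a = 2.46667, b = 70.5714.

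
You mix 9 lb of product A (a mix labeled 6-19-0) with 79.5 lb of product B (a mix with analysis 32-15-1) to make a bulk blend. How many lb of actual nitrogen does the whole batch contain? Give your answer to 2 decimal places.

N mass = 6%×9 + 32%×79.5 = 25.98 lb.

25.98 lb N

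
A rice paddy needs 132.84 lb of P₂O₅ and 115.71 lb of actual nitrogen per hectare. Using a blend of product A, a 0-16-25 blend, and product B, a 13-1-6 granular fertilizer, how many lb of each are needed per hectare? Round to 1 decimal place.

774.6 lb product A, 890.1 lb product B

With a, b = lb per hectare of product A and product B:
P₂O₅: 0.16·a + 0.01·b = 132.84
N: 0·a + 0.13·b = 115.71
Solving simultaneously: a = 774.62, b = 890.077.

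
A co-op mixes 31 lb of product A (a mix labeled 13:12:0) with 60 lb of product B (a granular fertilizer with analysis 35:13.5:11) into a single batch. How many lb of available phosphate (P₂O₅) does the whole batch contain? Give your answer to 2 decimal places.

P₂O₅ mass = 12%×31 + 13.5%×60 = 11.82 lb.

11.82 lb P₂O₅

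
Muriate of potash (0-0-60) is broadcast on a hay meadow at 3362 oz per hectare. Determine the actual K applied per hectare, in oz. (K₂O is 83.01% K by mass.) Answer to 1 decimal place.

1674.5 oz K per hectare

K₂O per hectare = 3362 × 60% = 2017.2 oz.
Elemental K = 2017.2 × 0.8301 = 1674.48 oz per hectare.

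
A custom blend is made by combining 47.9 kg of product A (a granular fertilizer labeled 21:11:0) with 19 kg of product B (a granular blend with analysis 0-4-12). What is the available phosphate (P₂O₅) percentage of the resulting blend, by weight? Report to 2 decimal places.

9.01% P₂O₅

Total mass = 47.9 + 19 = 66.9 kg.
P₂O₅ mass = 11%×47.9 + 4%×19 = 6.029 kg.
% P₂O₅ = 6.029 / 66.9 = 9.01196%.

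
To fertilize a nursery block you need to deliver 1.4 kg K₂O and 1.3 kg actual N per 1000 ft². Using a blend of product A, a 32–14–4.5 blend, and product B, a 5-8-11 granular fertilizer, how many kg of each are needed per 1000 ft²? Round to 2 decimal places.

2.22 kg product A, 11.82 kg product B

Let a = kg of product A, b = kg of product B (per 1000 ft²).
K₂O: 0.045·a + 0.11·b = 1.4
N: 0.32·a + 0.05·b = 1.3
Eliminate a: (row1) − 0.045/0.32·(row2) → 0.102969·b = 1.21719, so b = 11.8209.
Back-substitute: a = (1.4 − 0.11·11.8209) / 0.045 = 2.21548.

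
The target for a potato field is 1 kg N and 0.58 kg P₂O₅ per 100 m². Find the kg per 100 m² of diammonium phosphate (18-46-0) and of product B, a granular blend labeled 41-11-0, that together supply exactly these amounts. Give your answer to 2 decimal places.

Per-100 m² balance (a = diammonium phosphate, b = product B):
N: 0.18·a + 0.41·b = 1
P₂O₅: 0.46·a + 0.11·b = 0.58
Eliminate a: (row1) − 0.18/0.46·(row2) → 0.366957·b = 0.773043, so b = 2.10664.
Back-substitute: a = (1 − 0.41·2.10664) / 0.18 = 0.757109.

0.76 kg diammonium phosphate, 2.11 kg product B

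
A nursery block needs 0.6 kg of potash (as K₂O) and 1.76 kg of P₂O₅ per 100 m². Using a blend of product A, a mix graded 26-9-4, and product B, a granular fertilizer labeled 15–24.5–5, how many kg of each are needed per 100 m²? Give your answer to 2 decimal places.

11.13 kg product A, 3.09 kg product B

With a, b = kg per 100 m² of product A and product B:
K₂O: 0.04·a + 0.05·b = 0.6
P₂O₅: 0.09·a + 0.245·b = 1.76
From row1: a = (0.6 − 0.05·b) / 0.04.
Into row2: 0.09·(0.6 − 0.05·b)/0.04 + 0.245·b = 1.76 → b = 3.09434, a = 11.1321.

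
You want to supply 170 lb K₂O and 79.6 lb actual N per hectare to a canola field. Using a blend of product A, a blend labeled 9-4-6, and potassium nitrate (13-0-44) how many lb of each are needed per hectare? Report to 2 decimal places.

With a, b = lb per hectare of product A and potassium nitrate:
K₂O: 0.06·a + 0.44·b = 170
N: 0.09·a + 0.13·b = 79.6
Solving simultaneously: a = 406.415, b = 330.943.

406.42 lb product A, 330.94 lb potassium nitrate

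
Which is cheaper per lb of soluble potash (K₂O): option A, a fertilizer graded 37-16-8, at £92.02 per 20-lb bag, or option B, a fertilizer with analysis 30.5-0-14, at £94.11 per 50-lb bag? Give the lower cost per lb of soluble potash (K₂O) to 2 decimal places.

option A: K₂O per bag = 20 × 8% = 1.6 lb; cost = 92.02 / 1.6 = £57.5125/lb K₂O.
option B: K₂O per bag = 50 × 14% = 7 lb; cost = 94.11 / 7 = £13.4443/lb K₂O.
option B is cheaper.

£13.44 per lb K₂O (option B)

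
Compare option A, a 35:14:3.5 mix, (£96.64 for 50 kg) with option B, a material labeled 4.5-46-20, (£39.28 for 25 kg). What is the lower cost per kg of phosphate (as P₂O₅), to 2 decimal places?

option A: P₂O₅ per bag = 50 × 14% = 7 kg; cost = 96.64 / 7 = £13.8057/kg P₂O₅.
option B: P₂O₅ per bag = 25 × 46% = 11.5 kg; cost = 39.28 / 11.5 = £3.4157/kg P₂O₅.
option B is cheaper.

£3.42 per kg P₂O₅ (option B)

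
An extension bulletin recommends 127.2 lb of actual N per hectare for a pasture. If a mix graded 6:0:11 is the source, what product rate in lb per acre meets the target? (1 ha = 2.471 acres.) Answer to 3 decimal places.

857.952 lb of product per acre

Product per hectare = 127.2 / 6% = 2120 lb.
Convert to per acre: 2120 × 0.404694 = 857.9522 lb.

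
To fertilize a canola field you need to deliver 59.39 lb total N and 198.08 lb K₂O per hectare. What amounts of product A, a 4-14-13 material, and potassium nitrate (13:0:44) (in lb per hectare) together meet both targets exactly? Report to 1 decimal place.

544.6 lb product A, 289.3 lb potassium nitrate

With a, b = lb per hectare of product A and potassium nitrate:
N: 0.04·a + 0.13·b = 59.39
K₂O: 0.13·a + 0.44·b = 198.08
From row1: a = (59.39 − 0.13·b) / 0.04.
Into row2: 0.13·(59.39 − 0.13·b)/0.04 + 0.44·b = 198.08 → b = 289.286, a = 544.571.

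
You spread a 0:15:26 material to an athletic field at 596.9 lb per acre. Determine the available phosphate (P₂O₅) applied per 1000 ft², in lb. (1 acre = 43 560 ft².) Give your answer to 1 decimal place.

2.1 lb P₂O₅ per thousand sq ft

P₂O₅ per acre = 596.9 × 15% = 89.535 lb.
Convert to per 1000 ft²: 89.535 × 0.0229568 = 2.05544 lb.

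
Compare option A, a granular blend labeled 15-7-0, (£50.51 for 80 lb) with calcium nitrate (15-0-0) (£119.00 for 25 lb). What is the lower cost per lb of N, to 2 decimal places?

option A: N per bag = 80 × 15% = 12 lb; cost = 50.51 / 12 = £4.2092/lb N.
calcium nitrate: N per bag = 25 × 15% = 3.75 lb; cost = 119.00 / 3.75 = £31.7333/lb N.
option A is cheaper.

£4.21 per lb N (option A)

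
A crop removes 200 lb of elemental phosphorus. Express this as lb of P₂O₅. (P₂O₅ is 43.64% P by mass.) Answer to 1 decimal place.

458.3 lb P₂O₅

P₂O₅ = 200 / 0.4364 = 458.295 lb.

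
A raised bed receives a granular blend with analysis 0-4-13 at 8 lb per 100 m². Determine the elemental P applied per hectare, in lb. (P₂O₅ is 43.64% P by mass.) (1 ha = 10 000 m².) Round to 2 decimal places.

P₂O₅ per 100 m² = 8 × 4% = 0.32 lb.
Elemental P = 0.32 × 0.4364 = 0.139648 lb per 100 m².
Convert to per hectare: 0.139648 × 100 = 13.9648 lb.

13.96 lb P per hectare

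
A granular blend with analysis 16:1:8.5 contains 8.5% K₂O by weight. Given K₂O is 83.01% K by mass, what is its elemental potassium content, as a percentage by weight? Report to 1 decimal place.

7.1% K

%K = 8.5 × 0.8301 = 7.05585%.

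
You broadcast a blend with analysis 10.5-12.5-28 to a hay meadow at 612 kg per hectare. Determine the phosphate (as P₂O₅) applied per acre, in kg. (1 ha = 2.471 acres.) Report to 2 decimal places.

30.96 kg P₂O₅ per acre

P₂O₅ per hectare = 612 × 12.5% = 76.5 kg.
Convert to per acre: 76.5 × 0.404694 = 30.9591 kg.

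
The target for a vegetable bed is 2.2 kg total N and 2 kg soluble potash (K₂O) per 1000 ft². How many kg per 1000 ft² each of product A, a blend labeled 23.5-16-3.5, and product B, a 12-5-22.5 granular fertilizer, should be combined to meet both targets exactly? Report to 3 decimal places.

Per-1000 ft² balance (a = product A, b = product B):
N: 0.235·a + 0.12·b = 2.2
K₂O: 0.035·a + 0.225·b = 2
Eliminate a: (row1) − 0.235/0.035·(row2) → -1.39071·b = -11.2286, so b = 8.07396.
Back-substitute: a = (2.2 − 0.12·8.07396) / 0.235 = 5.23883.

5.239 kg product A, 8.074 kg product B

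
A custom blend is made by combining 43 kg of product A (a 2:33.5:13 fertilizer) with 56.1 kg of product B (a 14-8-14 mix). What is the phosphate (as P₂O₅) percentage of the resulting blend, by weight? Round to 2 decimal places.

Total mass = 43 + 56.1 = 99.1 kg.
P₂O₅ mass = 33.5%×43 + 8%×56.1 = 18.893 kg.
% P₂O₅ = 18.893 / 99.1 = 19.0646%.

19.06% P₂O₅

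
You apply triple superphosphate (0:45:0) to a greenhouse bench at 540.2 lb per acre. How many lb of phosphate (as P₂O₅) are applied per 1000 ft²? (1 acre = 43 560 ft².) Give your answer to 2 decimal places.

5.58 lb P₂O₅ per thousand sq ft

P₂O₅ per acre = 540.2 × 45% = 243.09 lb.
Convert to per 1000 ft²: 243.09 × 0.0229568 = 5.58058 lb.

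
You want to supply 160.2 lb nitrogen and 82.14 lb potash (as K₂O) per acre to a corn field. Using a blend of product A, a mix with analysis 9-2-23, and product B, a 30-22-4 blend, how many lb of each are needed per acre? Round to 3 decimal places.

278.807 lb product A, 450.358 lb product B

With a, b = lb per acre of product A and product B:
N: 0.09·a + 0.3·b = 160.2
K₂O: 0.23·a + 0.04·b = 82.14
Solving simultaneously: a = 278.8073, b = 450.3578.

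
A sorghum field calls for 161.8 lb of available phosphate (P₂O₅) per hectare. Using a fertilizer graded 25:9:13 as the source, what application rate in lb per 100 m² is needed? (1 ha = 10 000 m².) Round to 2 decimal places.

Product per hectare = 161.8 / 9% = 1797.78 lb.
Convert to per 100 m²: 1797.78 × 0.01 = 17.9778 lb.

17.98 lb of product per hundred sq m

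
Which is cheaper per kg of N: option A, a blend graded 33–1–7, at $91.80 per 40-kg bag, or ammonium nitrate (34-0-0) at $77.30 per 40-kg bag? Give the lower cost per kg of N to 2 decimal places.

option A: N per bag = 40 × 33% = 13.2 kg; cost = 91.80 / 13.2 = $6.9545/kg N.
ammonium nitrate: N per bag = 40 × 34% = 13.6 kg; cost = 77.30 / 13.6 = $5.6838/kg N.
ammonium nitrate is cheaper.

$5.68 per kg N (ammonium nitrate)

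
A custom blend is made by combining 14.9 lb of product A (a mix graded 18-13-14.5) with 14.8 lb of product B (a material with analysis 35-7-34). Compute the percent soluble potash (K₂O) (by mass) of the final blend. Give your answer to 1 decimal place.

24.2% K₂O

Total mass = 14.9 + 14.8 = 29.7 lb.
K₂O mass = 14.5%×14.9 + 34%×14.8 = 7.1925 lb.
% K₂O = 7.1925 / 29.7 = 24.2172%.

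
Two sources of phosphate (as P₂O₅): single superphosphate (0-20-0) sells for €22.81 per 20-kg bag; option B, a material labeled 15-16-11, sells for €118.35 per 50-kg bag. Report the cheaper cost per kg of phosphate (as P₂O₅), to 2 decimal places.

€5.70 per kg P₂O₅ (single superphosphate)

single superphosphate: P₂O₅ per bag = 20 × 20% = 4 kg; cost = 22.81 / 4 = €5.7025/kg P₂O₅.
option B: P₂O₅ per bag = 50 × 16% = 8 kg; cost = 118.35 / 8 = €14.7937/kg P₂O₅.
single superphosphate is cheaper.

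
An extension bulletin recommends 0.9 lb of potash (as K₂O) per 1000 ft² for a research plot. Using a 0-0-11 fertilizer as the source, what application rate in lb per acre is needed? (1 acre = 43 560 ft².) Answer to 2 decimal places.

356.40 lb of product per acre

Product per 1000 ft² = 0.9 / 11% = 8.18182 lb.
Convert to per acre: 8.18182 × 43.56 = 356.4 lb.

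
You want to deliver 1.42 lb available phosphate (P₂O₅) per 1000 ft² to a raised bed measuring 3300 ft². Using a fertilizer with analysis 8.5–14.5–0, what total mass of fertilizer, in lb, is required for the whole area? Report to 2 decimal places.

32.32 lb

Product per 1000 ft² = 1.42 / 14.5% = 9.7931 lb.
Total product = 9.7931 × 3300 / 1000 = 32.3172 lb.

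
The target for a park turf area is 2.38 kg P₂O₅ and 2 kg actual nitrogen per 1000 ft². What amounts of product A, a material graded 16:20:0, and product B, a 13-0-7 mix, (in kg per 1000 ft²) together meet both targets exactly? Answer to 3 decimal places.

With a, b = kg per 1000 ft² of product A and product B:
P₂O₅: 0.2·a + 0·b = 2.38
N: 0.16·a + 0.13·b = 2
From row1: a = (2.38 − 0·b) / 0.2.
Into row2: 0.16·(2.38 − 0·b)/0.2 + 0.13·b = 2 → b = 0.738462, a = 11.9.

11.900 kg product A, 0.738 kg product B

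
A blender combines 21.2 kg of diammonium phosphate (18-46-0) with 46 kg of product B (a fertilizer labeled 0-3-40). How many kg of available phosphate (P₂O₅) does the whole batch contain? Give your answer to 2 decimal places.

P₂O₅ mass = 46%×21.2 + 3%×46 = 11.132 kg.

11.13 kg P₂O₅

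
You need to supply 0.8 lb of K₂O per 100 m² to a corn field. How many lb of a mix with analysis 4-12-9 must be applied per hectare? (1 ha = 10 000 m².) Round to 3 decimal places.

Product per 100 m² = 0.8 / 9% = 8.88889 lb.
Convert to per hectare: 8.88889 × 100 = 888.8889 lb.

888.889 lb of product per hectare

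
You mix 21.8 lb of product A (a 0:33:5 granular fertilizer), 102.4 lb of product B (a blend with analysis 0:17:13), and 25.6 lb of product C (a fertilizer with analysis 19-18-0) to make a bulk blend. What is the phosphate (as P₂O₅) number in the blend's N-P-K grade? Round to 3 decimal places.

Total mass = 21.8 + 102.4 + 25.6 = 149.8 lb.
P₂O₅ mass = 33%×21.8 + 17%×102.4 + 18%×25.6 = 29.21 lb.
% P₂O₅ = 29.21 / 149.8 = 19.4993%.

19.499% P₂O₅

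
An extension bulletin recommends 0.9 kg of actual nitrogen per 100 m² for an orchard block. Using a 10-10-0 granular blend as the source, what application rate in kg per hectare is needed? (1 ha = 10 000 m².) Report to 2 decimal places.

900.00 kg of product per hectare

Product per 100 m² = 0.9 / 10% = 9 kg.
Convert to per hectare: 9 × 100 = 900 kg.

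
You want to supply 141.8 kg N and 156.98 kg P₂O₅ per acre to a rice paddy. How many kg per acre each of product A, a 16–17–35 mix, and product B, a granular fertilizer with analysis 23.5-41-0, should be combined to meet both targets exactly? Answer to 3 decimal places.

828.370 kg product A, 39.407 kg product B

Let a = kg of product A, b = kg of product B (per acre).
N: 0.16·a + 0.235·b = 141.8
P₂O₅: 0.17·a + 0.41·b = 156.98
Eliminate a: (row1) − 0.16/0.17·(row2) → -0.150882·b = -5.94588, so b = 39.4074.
Back-substitute: a = (141.8 − 0.235·39.4074) / 0.16 = 828.3704.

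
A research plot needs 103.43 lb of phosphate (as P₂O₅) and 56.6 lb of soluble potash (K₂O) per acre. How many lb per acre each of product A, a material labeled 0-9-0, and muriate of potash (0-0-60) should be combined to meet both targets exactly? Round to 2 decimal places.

1149.22 lb product A, 94.33 lb muriate of potash

Let a = lb of product A, b = lb of muriate of potash (per acre).
P₂O₅: 0.09·a + 0·b = 103.43
K₂O: 0·a + 0.6·b = 56.6
Solving simultaneously: a = 1149.222, b = 94.3333.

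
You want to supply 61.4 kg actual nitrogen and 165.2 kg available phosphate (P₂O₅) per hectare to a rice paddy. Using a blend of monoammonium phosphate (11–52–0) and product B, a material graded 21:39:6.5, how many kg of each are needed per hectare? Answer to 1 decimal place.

Per-hectare balance (a = monoammonium phosphate, b = product B):
N: 0.11·a + 0.21·b = 61.4
P₂O₅: 0.52·a + 0.39·b = 165.2
From row1: a = (61.4 − 0.21·b) / 0.11.
Into row2: 0.52·(61.4 − 0.21·b)/0.11 + 0.39·b = 165.2 → b = 207.481, a = 162.081.

162.1 kg monoammonium phosphate, 207.5 kg product B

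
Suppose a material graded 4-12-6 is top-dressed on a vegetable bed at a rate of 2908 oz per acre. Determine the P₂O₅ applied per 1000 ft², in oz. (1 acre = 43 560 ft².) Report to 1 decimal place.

P₂O₅ per acre = 2908 × 12% = 348.96 oz.
Convert to per 1000 ft²: 348.96 × 0.0229568 = 8.01102 oz.

8.0 oz P₂O₅ per thousand sq ft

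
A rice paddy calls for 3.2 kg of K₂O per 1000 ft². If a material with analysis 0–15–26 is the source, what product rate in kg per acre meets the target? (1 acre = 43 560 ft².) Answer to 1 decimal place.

536.1 kg of product per acre

Product per 1000 ft² = 3.2 / 26% = 12.3077 kg.
Convert to per acre: 12.3077 × 43.56 = 536.123 kg.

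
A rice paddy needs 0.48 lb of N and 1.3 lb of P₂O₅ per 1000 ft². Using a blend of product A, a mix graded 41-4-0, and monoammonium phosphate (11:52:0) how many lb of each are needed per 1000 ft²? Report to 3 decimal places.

With a, b = lb per 1000 ft² of product A and monoammonium phosphate:
N: 0.41·a + 0.11·b = 0.48
P₂O₅: 0.04·a + 0.52·b = 1.3
Solving simultaneously: a = 0.510536, b = 2.46073.

0.511 lb product A, 2.461 lb monoammonium phosphate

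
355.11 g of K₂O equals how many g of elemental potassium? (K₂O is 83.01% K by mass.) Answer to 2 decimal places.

294.78 g K

K = 355.11 × 0.8301 = 294.777 g.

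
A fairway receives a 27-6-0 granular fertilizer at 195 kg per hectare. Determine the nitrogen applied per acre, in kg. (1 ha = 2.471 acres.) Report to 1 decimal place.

21.3 kg N per acre

nitrogen per hectare = 195 × 27% = 52.65 kg.
Convert to per acre: 52.65 × 0.404694 = 21.3072 kg.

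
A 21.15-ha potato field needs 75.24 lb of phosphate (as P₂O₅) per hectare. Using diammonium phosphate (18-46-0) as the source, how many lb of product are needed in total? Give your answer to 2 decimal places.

Product per hectare = 75.24 / 46% = 163.565 lb.
Total product = 163.565 × 21.15 = 3459.404 lb.

3459.40 lb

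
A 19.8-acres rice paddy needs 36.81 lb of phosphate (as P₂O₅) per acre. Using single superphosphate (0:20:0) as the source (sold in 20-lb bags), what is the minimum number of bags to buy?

Product per acre = 36.81 / 20% = 184.05 lb.
Total product = 184.05 × 19.8 = 3644.19 lb.
Bags = ⌈3644.19 / 20⌉ = 183.

183 bags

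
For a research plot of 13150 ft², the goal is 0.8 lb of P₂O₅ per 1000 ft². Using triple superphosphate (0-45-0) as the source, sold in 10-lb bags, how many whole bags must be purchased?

Product per 1000 ft² = 0.8 / 45% = 1.77778 lb.
Total product = 1.77778 × 13150 / 1000 = 23.3778 lb.
Bags = ⌈23.3778 / 10⌉ = 3.

3 bags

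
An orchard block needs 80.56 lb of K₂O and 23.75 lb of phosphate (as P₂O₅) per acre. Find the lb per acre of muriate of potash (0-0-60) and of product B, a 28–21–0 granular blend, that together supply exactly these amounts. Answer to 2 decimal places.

134.27 lb muriate of potash, 113.10 lb product B

Let a = lb of muriate of potash, b = lb of product B (per acre).
K₂O: 0.6·a + 0·b = 80.56
P₂O₅: 0·a + 0.21·b = 23.75
Solving simultaneously: a = 134.267, b = 113.095.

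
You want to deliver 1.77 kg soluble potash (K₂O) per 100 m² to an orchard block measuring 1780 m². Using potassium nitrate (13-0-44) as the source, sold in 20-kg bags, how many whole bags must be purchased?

4 bags

Product per 100 m² = 1.77 / 44% = 4.02273 kg.
Total product = 4.02273 × 1780 / 100 = 71.6045 kg.
Bags = ⌈71.6045 / 20⌉ = 4.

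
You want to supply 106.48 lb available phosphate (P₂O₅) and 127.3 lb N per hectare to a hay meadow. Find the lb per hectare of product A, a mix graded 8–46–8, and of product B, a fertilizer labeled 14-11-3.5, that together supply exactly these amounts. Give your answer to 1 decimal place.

16.3 lb product A, 900.0 lb product B

Let a = lb of product A, b = lb of product B (per hectare).
P₂O₅: 0.46·a + 0.11·b = 106.48
N: 0.08·a + 0.14·b = 127.3
Eliminate b: (row1) − 0.11/0.14·(row2) → 0.397143·a = 6.45857, so a = 16.2626.
Then b = (127.3 − 0.08·16.2626) / 0.14 = 899.993.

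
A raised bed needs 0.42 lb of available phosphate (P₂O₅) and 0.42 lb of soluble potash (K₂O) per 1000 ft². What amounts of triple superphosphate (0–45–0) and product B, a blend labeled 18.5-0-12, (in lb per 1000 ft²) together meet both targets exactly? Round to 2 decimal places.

Let a = lb of triple superphosphate, b = lb of product B (per 1000 ft²).
P₂O₅: 0.45·a + 0·b = 0.42
K₂O: 0·a + 0.12·b = 0.42
Solving simultaneously: a = 0.933333, b = 3.5.

0.93 lb triple superphosphate, 3.50 lb product B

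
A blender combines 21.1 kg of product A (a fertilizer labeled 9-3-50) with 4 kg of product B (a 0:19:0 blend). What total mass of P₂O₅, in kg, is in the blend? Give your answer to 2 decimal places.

1.39 kg P₂O₅

P₂O₅ mass = 3%×21.1 + 19%×4 = 1.393 kg.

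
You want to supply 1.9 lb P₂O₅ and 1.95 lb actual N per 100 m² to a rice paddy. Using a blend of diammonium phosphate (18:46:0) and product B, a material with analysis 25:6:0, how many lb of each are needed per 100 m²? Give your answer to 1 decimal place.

Let a = lb of diammonium phosphate, b = lb of product B (per 100 m²).
P₂O₅: 0.46·a + 0.06·b = 1.9
N: 0.18·a + 0.25·b = 1.95
Eliminate a: (row1) − 0.46/0.18·(row2) → -0.578889·b = -3.08333, so b = 5.3263.
Back-substitute: a = (1.9 − 0.06·5.3263) / 0.46 = 3.4357.

3.4 lb diammonium phosphate, 5.3 lb product B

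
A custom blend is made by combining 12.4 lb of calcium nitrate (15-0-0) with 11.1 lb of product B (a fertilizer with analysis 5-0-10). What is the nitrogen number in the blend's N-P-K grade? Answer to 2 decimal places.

10.28% N

Total mass = 12.4 + 11.1 = 23.5 lb.
N mass = 15%×12.4 + 5%×11.1 = 2.415 lb.
% N = 2.415 / 23.5 = 10.2766%.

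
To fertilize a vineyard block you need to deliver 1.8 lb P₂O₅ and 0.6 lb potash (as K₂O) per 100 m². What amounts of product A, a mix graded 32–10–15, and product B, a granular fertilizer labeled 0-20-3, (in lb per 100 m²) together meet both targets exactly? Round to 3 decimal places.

2.444 lb product A, 7.778 lb product B

Let a = lb of product A, b = lb of product B (per 100 m²).
P₂O₅: 0.1·a + 0.2·b = 1.8
K₂O: 0.15·a + 0.03·b = 0.6
From row1: a = (1.8 − 0.2·b) / 0.1.
Into row2: 0.15·(1.8 − 0.2·b)/0.1 + 0.03·b = 0.6 → b = 7.77778, a = 2.44444.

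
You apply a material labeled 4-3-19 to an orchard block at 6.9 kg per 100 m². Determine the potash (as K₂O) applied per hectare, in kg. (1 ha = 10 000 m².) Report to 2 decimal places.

131.10 kg K₂O per hectare

K₂O per 100 m² = 6.9 × 19% = 1.311 kg.
Convert to per hectare: 1.311 × 100 = 131.1 kg.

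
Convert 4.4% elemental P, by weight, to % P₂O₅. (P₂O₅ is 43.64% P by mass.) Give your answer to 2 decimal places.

10.08% P₂O₅

%P₂O₅ = 4.4 / 0.4364 = 10.0825%.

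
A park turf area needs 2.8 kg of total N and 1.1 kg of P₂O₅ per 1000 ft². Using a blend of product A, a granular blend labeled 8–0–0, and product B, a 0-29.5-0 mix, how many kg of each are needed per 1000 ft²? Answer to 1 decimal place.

Let a = kg of product A, b = kg of product B (per 1000 ft²).
N: 0.08·a + 0·b = 2.8
P₂O₅: 0·a + 0.295·b = 1.1
Solving simultaneously: a = 35, b = 3.72881.

35.0 kg product A, 3.7 kg product B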